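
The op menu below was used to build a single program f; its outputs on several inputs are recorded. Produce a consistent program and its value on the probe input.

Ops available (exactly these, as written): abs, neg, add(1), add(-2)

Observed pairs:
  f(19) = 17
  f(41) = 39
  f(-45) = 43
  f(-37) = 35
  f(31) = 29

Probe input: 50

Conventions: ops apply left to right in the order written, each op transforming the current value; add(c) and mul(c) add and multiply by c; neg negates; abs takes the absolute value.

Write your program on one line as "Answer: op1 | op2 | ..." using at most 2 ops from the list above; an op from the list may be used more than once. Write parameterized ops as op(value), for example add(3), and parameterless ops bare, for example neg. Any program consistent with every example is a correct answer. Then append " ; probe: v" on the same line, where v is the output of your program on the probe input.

abs | add(-2) ; probe: 48

Check, running the answer program on each example:
  19 -> 19 -> 17
  41 -> 41 -> 39
  -45 -> 45 -> 43
  -37 -> 37 -> 35
  31 -> 31 -> 29
  probe: 50 -> 50 -> 48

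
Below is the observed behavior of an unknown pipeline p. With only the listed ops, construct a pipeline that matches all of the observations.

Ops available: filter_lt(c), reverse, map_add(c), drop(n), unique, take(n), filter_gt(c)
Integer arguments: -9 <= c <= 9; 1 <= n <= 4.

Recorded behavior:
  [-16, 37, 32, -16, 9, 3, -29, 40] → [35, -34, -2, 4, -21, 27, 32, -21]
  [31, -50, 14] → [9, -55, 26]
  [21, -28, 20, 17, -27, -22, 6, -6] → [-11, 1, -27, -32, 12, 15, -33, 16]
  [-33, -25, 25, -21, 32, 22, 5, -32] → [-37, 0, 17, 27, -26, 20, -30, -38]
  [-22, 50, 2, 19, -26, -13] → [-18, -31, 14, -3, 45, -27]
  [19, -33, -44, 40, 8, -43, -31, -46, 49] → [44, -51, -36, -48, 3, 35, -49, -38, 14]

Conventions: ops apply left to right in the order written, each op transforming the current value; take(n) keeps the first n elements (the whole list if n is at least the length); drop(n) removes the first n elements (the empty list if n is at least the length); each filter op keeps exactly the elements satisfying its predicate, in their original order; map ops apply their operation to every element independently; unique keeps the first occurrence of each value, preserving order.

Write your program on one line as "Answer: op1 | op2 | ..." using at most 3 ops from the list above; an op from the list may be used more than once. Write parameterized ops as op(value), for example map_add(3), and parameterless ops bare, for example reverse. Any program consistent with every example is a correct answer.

reverse | map_add(-5)

Check, running the answer program on each example:
  [-16, 37, 32, -16, 9, 3, -29, 40] -> [40, -29, 3, 9, -16, 32, 37, -16] -> [35, -34, -2, 4, -21, 27, 32, -21]
  [31, -50, 14] -> [14, -50, 31] -> [9, -55, 26]
  [21, -28, 20, 17, -27, -22, 6, -6] -> [-6, 6, -22, -27, 17, 20, -28, 21] -> [-11, 1, -27, -32, 12, 15, -33, 16]
  [-33, -25, 25, -21, 32, 22, 5, -32] -> [-32, 5, 22, 32, -21, 25, -25, -33] -> [-37, 0, 17, 27, -26, 20, -30, -38]
  [-22, 50, 2, 19, -26, -13] -> [-13, -26, 19, 2, 50, -22] -> [-18, -31, 14, -3, 45, -27]
  [19, -33, -44, 40, 8, -43, -31, -46, 49] -> [49, -46, -31, -43, 8, 40, -44, -33, 19] -> [44, -51, -36, -48, 3, 35, -49, -38, 14]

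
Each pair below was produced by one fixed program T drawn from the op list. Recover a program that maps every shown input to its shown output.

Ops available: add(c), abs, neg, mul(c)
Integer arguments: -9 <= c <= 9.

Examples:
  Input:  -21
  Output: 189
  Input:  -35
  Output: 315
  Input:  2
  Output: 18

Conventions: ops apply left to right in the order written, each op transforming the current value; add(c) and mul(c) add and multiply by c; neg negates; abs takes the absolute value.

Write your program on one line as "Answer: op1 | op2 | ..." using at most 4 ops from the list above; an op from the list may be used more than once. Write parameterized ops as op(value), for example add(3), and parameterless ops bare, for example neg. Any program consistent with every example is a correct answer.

abs | neg | mul(9) | neg

Check, running the answer program on each example:
  -21 -> 21 -> -21 -> -189 -> 189
  -35 -> 35 -> -35 -> -315 -> 315
  2 -> 2 -> -2 -> -18 -> 18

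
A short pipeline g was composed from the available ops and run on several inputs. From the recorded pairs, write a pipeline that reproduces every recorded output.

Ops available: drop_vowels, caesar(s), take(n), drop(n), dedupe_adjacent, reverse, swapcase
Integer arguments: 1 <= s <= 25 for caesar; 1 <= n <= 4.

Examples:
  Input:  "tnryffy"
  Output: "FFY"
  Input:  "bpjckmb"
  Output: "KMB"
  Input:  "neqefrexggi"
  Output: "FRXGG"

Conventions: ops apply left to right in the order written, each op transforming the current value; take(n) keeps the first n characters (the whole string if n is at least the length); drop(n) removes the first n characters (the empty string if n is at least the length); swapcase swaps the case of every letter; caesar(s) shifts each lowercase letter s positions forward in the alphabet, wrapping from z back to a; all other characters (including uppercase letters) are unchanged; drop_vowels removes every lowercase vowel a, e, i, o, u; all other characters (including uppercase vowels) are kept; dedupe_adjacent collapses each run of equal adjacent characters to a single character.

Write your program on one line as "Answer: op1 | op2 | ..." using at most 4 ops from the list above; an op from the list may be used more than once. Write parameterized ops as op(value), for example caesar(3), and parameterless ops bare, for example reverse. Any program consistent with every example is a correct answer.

drop(4) | drop_vowels | swapcase

Check, running the answer program on each example:
  "tnryffy" -> "ffy" -> "ffy" -> "FFY"
  "bpjckmb" -> "kmb" -> "kmb" -> "KMB"
  "neqefrexggi" -> "frexggi" -> "frxgg" -> "FRXGG"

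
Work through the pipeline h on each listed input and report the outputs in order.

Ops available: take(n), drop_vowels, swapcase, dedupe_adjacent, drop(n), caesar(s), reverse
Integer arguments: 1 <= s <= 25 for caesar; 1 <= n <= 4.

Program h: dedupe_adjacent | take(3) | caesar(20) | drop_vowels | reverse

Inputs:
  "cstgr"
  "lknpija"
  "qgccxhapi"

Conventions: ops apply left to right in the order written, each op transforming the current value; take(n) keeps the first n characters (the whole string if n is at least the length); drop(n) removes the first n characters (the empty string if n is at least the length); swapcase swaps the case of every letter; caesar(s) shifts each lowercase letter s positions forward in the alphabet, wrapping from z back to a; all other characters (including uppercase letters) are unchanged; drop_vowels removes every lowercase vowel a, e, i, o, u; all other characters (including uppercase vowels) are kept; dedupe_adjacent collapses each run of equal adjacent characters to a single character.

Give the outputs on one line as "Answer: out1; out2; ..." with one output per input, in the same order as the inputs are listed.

"nmw"; "hf"; "wk"

Execution, op by op:
  "cstgr" -> "cstgr" -> "cst" -> "wmn" -> "wmn" -> "nmw"
  "lknpija" -> "lknpija" -> "lkn" -> "feh" -> "fh" -> "hf"
  "qgccxhapi" -> "qgcxhapi" -> "qgc" -> "kaw" -> "kw" -> "wk"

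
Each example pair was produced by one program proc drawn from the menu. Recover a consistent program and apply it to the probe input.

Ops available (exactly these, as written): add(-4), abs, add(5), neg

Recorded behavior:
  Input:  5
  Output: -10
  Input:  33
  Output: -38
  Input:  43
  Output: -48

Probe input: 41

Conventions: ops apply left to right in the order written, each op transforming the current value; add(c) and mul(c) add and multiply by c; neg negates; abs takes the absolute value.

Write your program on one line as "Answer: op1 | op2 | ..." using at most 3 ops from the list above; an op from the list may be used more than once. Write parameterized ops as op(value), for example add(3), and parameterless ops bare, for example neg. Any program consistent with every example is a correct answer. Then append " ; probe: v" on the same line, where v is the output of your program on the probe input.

add(5) | neg ; probe: -46

Check, running the answer program on each example:
  5 -> 10 -> -10
  33 -> 38 -> -38
  43 -> 48 -> -48
  probe: 41 -> 46 -> -46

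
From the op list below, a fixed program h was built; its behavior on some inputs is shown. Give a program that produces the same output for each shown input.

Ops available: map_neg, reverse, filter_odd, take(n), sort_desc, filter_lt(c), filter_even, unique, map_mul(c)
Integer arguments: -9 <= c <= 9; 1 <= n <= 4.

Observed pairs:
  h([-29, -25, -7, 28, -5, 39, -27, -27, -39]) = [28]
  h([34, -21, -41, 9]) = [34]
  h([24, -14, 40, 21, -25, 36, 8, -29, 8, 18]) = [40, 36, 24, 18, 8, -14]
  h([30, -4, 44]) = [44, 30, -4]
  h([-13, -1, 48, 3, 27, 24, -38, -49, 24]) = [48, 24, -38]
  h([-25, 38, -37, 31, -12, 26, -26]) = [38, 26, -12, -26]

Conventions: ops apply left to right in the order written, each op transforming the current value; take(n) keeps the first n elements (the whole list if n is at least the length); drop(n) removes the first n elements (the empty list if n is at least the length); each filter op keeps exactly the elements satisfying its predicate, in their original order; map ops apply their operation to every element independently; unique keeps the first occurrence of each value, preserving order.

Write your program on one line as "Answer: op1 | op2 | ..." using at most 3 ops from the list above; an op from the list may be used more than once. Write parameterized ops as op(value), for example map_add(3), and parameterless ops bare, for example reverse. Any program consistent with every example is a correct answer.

sort_desc | filter_even | unique

Check, running the answer program on each example:
  [-29, -25, -7, 28, -5, 39, -27, -27, -39] -> [39, 28, -5, -7, -25, -27, -27, -29, -39] -> [28] -> [28]
  [34, -21, -41, 9] -> [34, 9, -21, -41] -> [34] -> [34]
  [24, -14, 40, 21, -25, 36, 8, -29, 8, 18] -> [40, 36, 24, 21, 18, 8, 8, -14, -25, -29] -> [40, 36, 24, 18, 8, 8, -14] -> [40, 36, 24, 18, 8, -14]
  [30, -4, 44] -> [44, 30, -4] -> [44, 30, -4] -> [44, 30, -4]
  [-13, -1, 48, 3, 27, 24, -38, -49, 24] -> [48, 27, 24, 24, 3, -1, -13, -38, -49] -> [48, 24, 24, -38] -> [48, 24, -38]
  [-25, 38, -37, 31, -12, 26, -26] -> [38, 31, 26, -12, -25, -26, -37] -> [38, 26, -12, -26] -> [38, 26, -12, -26]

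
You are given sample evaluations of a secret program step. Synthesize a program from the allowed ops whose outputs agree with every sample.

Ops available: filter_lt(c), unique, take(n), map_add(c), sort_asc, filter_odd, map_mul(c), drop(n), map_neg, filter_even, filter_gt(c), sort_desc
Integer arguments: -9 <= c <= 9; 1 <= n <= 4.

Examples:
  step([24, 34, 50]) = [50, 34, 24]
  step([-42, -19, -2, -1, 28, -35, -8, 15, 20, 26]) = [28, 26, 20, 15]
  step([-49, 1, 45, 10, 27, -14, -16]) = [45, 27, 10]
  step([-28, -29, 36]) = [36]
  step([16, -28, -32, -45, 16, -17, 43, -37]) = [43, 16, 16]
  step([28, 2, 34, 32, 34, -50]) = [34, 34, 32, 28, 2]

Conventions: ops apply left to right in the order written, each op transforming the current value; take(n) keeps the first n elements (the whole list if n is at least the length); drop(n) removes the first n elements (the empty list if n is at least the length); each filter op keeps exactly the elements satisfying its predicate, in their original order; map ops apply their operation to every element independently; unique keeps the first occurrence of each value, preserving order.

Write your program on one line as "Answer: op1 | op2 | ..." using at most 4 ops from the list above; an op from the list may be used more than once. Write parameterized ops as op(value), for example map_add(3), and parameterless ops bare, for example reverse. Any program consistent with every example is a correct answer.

filter_gt(1) | sort_asc | sort_desc

Check, running the answer program on each example:
  [24, 34, 50] -> [24, 34, 50] -> [24, 34, 50] -> [50, 34, 24]
  [-42, -19, -2, -1, 28, -35, -8, 15, 20, 26] -> [28, 15, 20, 26] -> [15, 20, 26, 28] -> [28, 26, 20, 15]
  [-49, 1, 45, 10, 27, -14, -16] -> [45, 10, 27] -> [10, 27, 45] -> [45, 27, 10]
  [-28, -29, 36] -> [36] -> [36] -> [36]
  [16, -28, -32, -45, 16, -17, 43, -37] -> [16, 16, 43] -> [16, 16, 43] -> [43, 16, 16]
  [28, 2, 34, 32, 34, -50] -> [28, 2, 34, 32, 34] -> [2, 28, 32, 34, 34] -> [34, 34, 32, 28, 2]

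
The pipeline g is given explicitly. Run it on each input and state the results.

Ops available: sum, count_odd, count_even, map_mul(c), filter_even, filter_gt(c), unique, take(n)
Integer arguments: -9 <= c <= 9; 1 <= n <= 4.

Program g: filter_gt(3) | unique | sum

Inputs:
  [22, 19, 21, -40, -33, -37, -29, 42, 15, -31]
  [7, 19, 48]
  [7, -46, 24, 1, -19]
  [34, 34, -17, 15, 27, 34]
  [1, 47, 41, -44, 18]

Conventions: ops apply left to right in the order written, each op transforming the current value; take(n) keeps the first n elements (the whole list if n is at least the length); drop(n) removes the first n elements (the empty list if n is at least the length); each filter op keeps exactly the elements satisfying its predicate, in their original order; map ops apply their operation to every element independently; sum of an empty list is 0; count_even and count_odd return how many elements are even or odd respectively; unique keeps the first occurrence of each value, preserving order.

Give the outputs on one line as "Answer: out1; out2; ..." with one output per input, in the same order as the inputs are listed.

119; 74; 31; 76; 106

Execution, op by op:
  [22, 19, 21, -40, -33, -37, -29, 42, 15, -31] -> [22, 19, 21, 42, 15] -> [22, 19, 21, 42, 15] -> 119
  [7, 19, 48] -> [7, 19, 48] -> [7, 19, 48] -> 74
  [7, -46, 24, 1, -19] -> [7, 24] -> [7, 24] -> 31
  [34, 34, -17, 15, 27, 34] -> [34, 34, 15, 27, 34] -> [34, 15, 27] -> 76
  [1, 47, 41, -44, 18] -> [47, 41, 18] -> [47, 41, 18] -> 106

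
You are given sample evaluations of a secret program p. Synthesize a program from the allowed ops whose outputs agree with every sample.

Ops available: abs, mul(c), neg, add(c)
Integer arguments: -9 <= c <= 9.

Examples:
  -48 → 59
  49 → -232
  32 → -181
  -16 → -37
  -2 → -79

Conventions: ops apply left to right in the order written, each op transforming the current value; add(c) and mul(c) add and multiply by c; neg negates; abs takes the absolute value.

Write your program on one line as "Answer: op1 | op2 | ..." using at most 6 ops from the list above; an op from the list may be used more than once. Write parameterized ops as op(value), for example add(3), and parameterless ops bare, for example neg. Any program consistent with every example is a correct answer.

add(7) | add(5) | add(9) | add(9) | mul(-3) | add(5)

Check, running the answer program on each example:
  -48 -> -41 -> -36 -> -27 -> -18 -> 54 -> 59
  49 -> 56 -> 61 -> 70 -> 79 -> -237 -> -232
  32 -> 39 -> 44 -> 53 -> 62 -> -186 -> -181
  -16 -> -9 -> -4 -> 5 -> 14 -> -42 -> -37
  -2 -> 5 -> 10 -> 19 -> 28 -> -84 -> -79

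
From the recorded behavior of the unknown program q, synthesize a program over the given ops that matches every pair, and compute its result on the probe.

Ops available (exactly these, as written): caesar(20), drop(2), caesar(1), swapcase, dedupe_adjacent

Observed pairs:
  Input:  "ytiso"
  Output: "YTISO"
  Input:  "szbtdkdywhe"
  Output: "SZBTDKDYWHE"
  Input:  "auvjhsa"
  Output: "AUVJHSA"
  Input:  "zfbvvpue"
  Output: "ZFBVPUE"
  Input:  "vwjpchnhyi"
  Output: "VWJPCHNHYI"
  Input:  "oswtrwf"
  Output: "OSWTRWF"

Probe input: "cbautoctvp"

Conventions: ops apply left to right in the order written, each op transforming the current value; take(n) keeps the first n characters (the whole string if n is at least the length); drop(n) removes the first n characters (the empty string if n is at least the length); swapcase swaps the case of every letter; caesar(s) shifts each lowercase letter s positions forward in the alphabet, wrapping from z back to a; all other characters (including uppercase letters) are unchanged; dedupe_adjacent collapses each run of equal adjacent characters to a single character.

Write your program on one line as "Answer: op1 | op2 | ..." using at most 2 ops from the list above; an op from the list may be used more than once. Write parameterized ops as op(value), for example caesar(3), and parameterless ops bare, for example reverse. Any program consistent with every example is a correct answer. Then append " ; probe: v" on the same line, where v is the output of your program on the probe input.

swapcase | dedupe_adjacent ; probe: "CBAUTOCTVP"

Check, running the answer program on each example:
  "ytiso" -> "YTISO" -> "YTISO"
  "szbtdkdywhe" -> "SZBTDKDYWHE" -> "SZBTDKDYWHE"
  "auvjhsa" -> "AUVJHSA" -> "AUVJHSA"
  "zfbvvpue" -> "ZFBVVPUE" -> "ZFBVPUE"
  "vwjpchnhyi" -> "VWJPCHNHYI" -> "VWJPCHNHYI"
  "oswtrwf" -> "OSWTRWF" -> "OSWTRWF"
  probe: "cbautoctvp" -> "CBAUTOCTVP" -> "CBAUTOCTVP"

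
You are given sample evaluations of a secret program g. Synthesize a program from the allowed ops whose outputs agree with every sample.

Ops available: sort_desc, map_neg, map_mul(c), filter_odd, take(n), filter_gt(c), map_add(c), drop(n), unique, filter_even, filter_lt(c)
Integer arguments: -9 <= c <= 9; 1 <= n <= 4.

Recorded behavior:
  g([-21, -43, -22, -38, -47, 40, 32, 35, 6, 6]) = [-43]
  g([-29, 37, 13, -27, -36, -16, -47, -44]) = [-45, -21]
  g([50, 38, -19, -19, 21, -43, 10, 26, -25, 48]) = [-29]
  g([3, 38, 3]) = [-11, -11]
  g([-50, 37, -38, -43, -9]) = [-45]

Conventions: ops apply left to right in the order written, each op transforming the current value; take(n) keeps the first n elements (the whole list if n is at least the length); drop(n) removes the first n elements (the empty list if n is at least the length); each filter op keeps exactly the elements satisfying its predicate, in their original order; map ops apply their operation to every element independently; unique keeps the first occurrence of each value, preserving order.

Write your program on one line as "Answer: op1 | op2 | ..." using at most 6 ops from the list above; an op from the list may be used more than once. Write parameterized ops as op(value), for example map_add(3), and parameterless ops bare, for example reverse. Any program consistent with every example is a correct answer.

map_add(8) | sort_desc | map_neg | filter_lt(-1) | filter_odd

Check, running the answer program on each example:
  [-21, -43, -22, -38, -47, 40, 32, 35, 6, 6] -> [-13, -35, -14, -30, -39, 48, 40, 43, 14, 14] -> [48, 43, 40, 14, 14, -13, -14, -30, -35, -39] -> [-48, -43, -40, -14, -14, 13, 14, 30, 35, 39] -> [-48, -43, -40, -14, -14] -> [-43]
  [-29, 37, 13, -27, -36, -16, -47, -44] -> [-21, 45, 21, -19, -28, -8, -39, -36] -> [45, 21, -8, -19, -21, -28, -36, -39] -> [-45, -21, 8, 19, 21, 28, 36, 39] -> [-45, -21] -> [-45, -21]
  [50, 38, -19, -19, 21, -43, 10, 26, -25, 48] -> [58, 46, -11, -11, 29, -35, 18, 34, -17, 56] -> [58, 56, 46, 34, 29, 18, -11, -11, -17, -35] -> [-58, -56, -46, -34, -29, -18, 11, 11, 17, 35] -> [-58, -56, -46, -34, -29, -18] -> [-29]
  [3, 38, 3] -> [11, 46, 11] -> [46, 11, 11] -> [-46, -11, -11] -> [-46, -11, -11] -> [-11, -11]
  [-50, 37, -38, -43, -9] -> [-42, 45, -30, -35, -1] -> [45, -1, -30, -35, -42] -> [-45, 1, 30, 35, 42] -> [-45] -> [-45]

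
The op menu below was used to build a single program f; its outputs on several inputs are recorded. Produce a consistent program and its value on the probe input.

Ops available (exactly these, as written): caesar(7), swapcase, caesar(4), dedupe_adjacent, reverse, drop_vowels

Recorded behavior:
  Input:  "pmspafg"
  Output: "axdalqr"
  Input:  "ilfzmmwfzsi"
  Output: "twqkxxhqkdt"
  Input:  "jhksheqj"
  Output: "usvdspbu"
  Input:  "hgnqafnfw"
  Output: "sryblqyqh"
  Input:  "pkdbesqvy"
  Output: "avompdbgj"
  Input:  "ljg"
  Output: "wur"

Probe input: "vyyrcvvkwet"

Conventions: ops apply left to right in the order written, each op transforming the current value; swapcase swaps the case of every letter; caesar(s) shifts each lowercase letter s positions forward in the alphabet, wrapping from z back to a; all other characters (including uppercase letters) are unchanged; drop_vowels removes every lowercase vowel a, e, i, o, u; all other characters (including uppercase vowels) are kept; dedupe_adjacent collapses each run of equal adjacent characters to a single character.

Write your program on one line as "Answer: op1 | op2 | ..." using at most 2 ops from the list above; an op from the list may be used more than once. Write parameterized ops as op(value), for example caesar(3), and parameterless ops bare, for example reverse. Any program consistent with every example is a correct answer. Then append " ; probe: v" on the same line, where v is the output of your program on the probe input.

caesar(7) | caesar(4) ; probe: "gjjcnggvhpe"

Check, running the answer program on each example:
  "pmspafg" -> "wtzwhmn" -> "axdalqr"
  "ilfzmmwfzsi" -> "psmgttdmgzp" -> "twqkxxhqkdt"
  "jhksheqj" -> "qorzolxq" -> "usvdspbu"
  "hgnqafnfw" -> "onuxhmumd" -> "sryblqyqh"
  "pkdbesqvy" -> "wrkilzxcf" -> "avompdbgj"
  "ljg" -> "sqn" -> "wur"
  probe: "vyyrcvvkwet" -> "cffyjccrdla" -> "gjjcnggvhpe"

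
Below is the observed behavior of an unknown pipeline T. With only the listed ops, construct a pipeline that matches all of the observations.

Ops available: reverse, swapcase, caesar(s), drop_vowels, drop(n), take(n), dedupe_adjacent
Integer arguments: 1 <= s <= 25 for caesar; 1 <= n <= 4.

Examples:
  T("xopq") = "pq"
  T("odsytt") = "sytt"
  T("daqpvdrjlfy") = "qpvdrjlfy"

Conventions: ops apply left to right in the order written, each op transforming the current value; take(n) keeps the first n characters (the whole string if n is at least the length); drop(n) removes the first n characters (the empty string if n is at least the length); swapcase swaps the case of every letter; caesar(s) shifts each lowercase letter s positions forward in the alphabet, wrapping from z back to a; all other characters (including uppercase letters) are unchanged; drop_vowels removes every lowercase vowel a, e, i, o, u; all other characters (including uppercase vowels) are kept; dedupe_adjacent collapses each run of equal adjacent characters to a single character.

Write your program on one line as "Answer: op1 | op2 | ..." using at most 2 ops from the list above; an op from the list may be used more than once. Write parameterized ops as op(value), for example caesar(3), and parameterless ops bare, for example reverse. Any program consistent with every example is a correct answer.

drop(1) | drop(1)

Check, running the answer program on each example:
  "xopq" -> "opq" -> "pq"
  "odsytt" -> "dsytt" -> "sytt"
  "daqpvdrjlfy" -> "aqpvdrjlfy" -> "qpvdrjlfy"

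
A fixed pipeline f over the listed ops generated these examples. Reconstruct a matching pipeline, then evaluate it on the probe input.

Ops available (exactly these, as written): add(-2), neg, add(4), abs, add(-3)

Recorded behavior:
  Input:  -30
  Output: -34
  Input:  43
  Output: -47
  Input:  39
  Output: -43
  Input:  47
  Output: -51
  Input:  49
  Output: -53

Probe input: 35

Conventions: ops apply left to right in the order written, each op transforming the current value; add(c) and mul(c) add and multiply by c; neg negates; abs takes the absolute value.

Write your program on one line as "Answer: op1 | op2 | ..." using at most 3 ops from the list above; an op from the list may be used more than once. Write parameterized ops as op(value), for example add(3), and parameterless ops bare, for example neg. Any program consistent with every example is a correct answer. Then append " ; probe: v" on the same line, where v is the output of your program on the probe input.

abs | add(4) | neg ; probe: -39

Check, running the answer program on each example:
  -30 -> 30 -> 34 -> -34
  43 -> 43 -> 47 -> -47
  39 -> 39 -> 43 -> -43
  47 -> 47 -> 51 -> -51
  49 -> 49 -> 53 -> -53
  probe: 35 -> 35 -> 39 -> -39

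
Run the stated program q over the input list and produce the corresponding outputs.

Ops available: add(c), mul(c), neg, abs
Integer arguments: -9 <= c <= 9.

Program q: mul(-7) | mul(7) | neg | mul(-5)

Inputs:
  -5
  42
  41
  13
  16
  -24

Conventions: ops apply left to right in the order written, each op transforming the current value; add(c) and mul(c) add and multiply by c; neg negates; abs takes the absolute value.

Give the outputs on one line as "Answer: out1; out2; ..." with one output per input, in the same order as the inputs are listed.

1225; -10290; -10045; -3185; -3920; 5880

Execution, op by op:
  -5 -> 35 -> 245 -> -245 -> 1225
  42 -> -294 -> -2058 -> 2058 -> -10290
  41 -> -287 -> -2009 -> 2009 -> -10045
  13 -> -91 -> -637 -> 637 -> -3185
  16 -> -112 -> -784 -> 784 -> -3920
  -24 -> 168 -> 1176 -> -1176 -> 5880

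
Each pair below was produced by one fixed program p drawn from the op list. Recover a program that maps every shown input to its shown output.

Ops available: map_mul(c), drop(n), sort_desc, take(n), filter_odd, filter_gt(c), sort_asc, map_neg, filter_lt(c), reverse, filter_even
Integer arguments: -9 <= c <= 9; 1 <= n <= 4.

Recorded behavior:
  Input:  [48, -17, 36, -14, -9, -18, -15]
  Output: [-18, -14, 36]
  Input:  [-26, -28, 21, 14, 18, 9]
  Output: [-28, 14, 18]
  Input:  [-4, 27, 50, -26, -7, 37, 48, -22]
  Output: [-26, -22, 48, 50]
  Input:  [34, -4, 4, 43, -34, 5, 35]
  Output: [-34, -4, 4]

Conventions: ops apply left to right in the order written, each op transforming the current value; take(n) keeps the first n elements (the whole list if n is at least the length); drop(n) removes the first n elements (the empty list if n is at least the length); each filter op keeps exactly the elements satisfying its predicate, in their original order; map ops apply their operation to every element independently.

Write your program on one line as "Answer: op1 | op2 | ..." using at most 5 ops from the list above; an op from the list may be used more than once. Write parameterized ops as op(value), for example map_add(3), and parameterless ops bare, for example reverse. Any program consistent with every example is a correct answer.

drop(1) | sort_desc | filter_even | reverse

Check, running the answer program on each example:
  [48, -17, 36, -14, -9, -18, -15] -> [-17, 36, -14, -9, -18, -15] -> [36, -9, -14, -15, -17, -18] -> [36, -14, -18] -> [-18, -14, 36]
  [-26, -28, 21, 14, 18, 9] -> [-28, 21, 14, 18, 9] -> [21, 18, 14, 9, -28] -> [18, 14, -28] -> [-28, 14, 18]
  [-4, 27, 50, -26, -7, 37, 48, -22] -> [27, 50, -26, -7, 37, 48, -22] -> [50, 48, 37, 27, -7, -22, -26] -> [50, 48, -22, -26] -> [-26, -22, 48, 50]
  [34, -4, 4, 43, -34, 5, 35] -> [-4, 4, 43, -34, 5, 35] -> [43, 35, 5, 4, -4, -34] -> [4, -4, -34] -> [-34, -4, 4]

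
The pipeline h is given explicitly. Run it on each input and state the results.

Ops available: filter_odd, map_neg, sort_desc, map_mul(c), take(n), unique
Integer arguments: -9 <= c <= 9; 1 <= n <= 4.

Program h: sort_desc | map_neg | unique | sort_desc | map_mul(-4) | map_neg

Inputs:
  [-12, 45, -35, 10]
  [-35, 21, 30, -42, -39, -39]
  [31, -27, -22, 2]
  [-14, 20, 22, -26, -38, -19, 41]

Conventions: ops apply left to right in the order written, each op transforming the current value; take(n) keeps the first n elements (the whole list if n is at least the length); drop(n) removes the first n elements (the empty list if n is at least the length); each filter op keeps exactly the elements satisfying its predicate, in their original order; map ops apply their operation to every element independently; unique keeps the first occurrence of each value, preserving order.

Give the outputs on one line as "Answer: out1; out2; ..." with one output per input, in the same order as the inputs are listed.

Execution, op by op:
  [-12, 45, -35, 10] -> [45, 10, -12, -35] -> [-45, -10, 12, 35] -> [-45, -10, 12, 35] -> [35, 12, -10, -45] -> [-140, -48, 40, 180] -> [140, 48, -40, -180]
  [-35, 21, 30, -42, -39, -39] -> [30, 21, -35, -39, -39, -42] -> [-30, -21, 35, 39, 39, 42] -> [-30, -21, 35, 39, 42] -> [42, 39, 35, -21, -30] -> [-168, -156, -140, 84, 120] -> [168, 156, 140, -84, -120]
  [31, -27, -22, 2] -> [31, 2, -22, -27] -> [-31, -2, 22, 27] -> [-31, -2, 22, 27] -> [27, 22, -2, -31] -> [-108, -88, 8, 124] -> [108, 88, -8, -124]
  [-14, 20, 22, -26, -38, -19, 41] -> [41, 22, 20, -14, -19, -26, -38] -> [-41, -22, -20, 14, 19, 26, 38] -> [-41, -22, -20, 14, 19, 26, 38] -> [38, 26, 19, 14, -20, -22, -41] -> [-152, -104, -76, -56, 80, 88, 164] -> [152, 104, 76, 56, -80, -88, -164]

[140, 48, -40, -180]; [168, 156, 140, -84, -120]; [108, 88, -8, -124]; [152, 104, 76, 56, -80, -88, -164]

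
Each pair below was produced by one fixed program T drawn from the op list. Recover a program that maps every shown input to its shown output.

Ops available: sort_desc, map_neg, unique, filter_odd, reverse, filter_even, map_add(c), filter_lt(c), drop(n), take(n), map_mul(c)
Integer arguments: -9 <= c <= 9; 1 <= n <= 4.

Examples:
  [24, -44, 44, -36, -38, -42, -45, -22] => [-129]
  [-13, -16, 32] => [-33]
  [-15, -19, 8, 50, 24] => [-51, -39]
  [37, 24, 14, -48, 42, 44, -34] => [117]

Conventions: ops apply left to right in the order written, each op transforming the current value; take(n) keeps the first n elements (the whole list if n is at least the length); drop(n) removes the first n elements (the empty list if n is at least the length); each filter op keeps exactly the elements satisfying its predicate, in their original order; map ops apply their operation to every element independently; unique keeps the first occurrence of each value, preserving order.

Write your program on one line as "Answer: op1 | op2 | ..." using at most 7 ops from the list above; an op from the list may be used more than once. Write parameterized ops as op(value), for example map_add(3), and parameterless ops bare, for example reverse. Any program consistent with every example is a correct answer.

sort_desc | reverse | map_mul(3) | filter_odd | map_add(-1) | map_add(7)

Check, running the answer program on each example:
  [24, -44, 44, -36, -38, -42, -45, -22] -> [44, 24, -22, -36, -38, -42, -44, -45] -> [-45, -44, -42, -38, -36, -22, 24, 44] -> [-135, -132, -126, -114, -108, -66, 72, 132] -> [-135] -> [-136] -> [-129]
  [-13, -16, 32] -> [32, -13, -16] -> [-16, -13, 32] -> [-48, -39, 96] -> [-39] -> [-40] -> [-33]
  [-15, -19, 8, 50, 24] -> [50, 24, 8, -15, -19] -> [-19, -15, 8, 24, 50] -> [-57, -45, 24, 72, 150] -> [-57, -45] -> [-58, -46] -> [-51, -39]
  [37, 24, 14, -48, 42, 44, -34] -> [44, 42, 37, 24, 14, -34, -48] -> [-48, -34, 14, 24, 37, 42, 44] -> [-144, -102, 42, 72, 111, 126, 132] -> [111] -> [110] -> [117]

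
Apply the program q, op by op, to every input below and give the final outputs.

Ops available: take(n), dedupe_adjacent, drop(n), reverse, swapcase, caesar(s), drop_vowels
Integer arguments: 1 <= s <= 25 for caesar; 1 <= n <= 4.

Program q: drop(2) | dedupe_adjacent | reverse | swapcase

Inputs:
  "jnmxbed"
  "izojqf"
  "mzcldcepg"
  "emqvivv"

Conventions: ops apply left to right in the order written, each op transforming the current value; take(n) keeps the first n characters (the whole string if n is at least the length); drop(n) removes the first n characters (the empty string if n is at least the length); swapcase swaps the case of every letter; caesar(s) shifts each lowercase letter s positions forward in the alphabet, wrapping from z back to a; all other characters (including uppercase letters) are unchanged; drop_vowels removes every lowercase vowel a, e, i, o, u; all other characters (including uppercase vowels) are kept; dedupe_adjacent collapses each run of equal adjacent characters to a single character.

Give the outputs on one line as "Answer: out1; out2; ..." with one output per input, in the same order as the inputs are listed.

Execution, op by op:
  "jnmxbed" -> "mxbed" -> "mxbed" -> "debxm" -> "DEBXM"
  "izojqf" -> "ojqf" -> "ojqf" -> "fqjo" -> "FQJO"
  "mzcldcepg" -> "cldcepg" -> "cldcepg" -> "gpecdlc" -> "GPECDLC"
  "emqvivv" -> "qvivv" -> "qviv" -> "vivq" -> "VIVQ"

"DEBXM"; "FQJO"; "GPECDLC"; "VIVQ"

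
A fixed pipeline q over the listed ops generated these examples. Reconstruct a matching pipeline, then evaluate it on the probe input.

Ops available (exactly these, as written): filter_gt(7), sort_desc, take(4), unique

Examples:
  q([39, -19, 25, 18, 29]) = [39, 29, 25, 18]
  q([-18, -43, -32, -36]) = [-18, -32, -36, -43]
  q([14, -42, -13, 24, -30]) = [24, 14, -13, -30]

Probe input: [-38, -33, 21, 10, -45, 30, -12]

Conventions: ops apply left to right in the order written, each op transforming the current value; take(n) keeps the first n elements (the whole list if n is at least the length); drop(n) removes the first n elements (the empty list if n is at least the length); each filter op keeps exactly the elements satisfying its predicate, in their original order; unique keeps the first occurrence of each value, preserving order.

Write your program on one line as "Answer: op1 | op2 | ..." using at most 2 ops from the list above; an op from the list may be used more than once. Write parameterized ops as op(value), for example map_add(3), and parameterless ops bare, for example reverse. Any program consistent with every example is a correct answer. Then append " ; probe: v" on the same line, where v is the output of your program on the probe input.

sort_desc | take(4) ; probe: [30, 21, 10, -12]

Check, running the answer program on each example:
  [39, -19, 25, 18, 29] -> [39, 29, 25, 18, -19] -> [39, 29, 25, 18]
  [-18, -43, -32, -36] -> [-18, -32, -36, -43] -> [-18, -32, -36, -43]
  [14, -42, -13, 24, -30] -> [24, 14, -13, -30, -42] -> [24, 14, -13, -30]
  probe: [-38, -33, 21, 10, -45, 30, -12] -> [30, 21, 10, -12, -33, -38, -45] -> [30, 21, 10, -12]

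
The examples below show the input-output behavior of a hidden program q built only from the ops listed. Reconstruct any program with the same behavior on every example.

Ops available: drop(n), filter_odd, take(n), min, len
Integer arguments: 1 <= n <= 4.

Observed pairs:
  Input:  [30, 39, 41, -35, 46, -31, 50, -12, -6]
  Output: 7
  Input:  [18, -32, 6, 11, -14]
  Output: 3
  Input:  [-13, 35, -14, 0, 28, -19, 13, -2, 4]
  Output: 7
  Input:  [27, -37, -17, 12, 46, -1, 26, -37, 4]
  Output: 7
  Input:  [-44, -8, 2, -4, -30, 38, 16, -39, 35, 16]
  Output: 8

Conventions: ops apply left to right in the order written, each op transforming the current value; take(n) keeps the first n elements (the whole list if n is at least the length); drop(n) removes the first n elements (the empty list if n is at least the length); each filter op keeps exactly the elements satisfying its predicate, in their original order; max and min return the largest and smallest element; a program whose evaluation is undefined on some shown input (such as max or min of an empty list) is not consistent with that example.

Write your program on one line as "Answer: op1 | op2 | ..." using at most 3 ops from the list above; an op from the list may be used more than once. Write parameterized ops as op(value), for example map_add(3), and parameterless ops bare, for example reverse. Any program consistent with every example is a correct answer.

drop(2) | len

Check, running the answer program on each example:
  [30, 39, 41, -35, 46, -31, 50, -12, -6] -> [41, -35, 46, -31, 50, -12, -6] -> 7
  [18, -32, 6, 11, -14] -> [6, 11, -14] -> 3
  [-13, 35, -14, 0, 28, -19, 13, -2, 4] -> [-14, 0, 28, -19, 13, -2, 4] -> 7
  [27, -37, -17, 12, 46, -1, 26, -37, 4] -> [-17, 12, 46, -1, 26, -37, 4] -> 7
  [-44, -8, 2, -4, -30, 38, 16, -39, 35, 16] -> [2, -4, -30, 38, 16, -39, 35, 16] -> 8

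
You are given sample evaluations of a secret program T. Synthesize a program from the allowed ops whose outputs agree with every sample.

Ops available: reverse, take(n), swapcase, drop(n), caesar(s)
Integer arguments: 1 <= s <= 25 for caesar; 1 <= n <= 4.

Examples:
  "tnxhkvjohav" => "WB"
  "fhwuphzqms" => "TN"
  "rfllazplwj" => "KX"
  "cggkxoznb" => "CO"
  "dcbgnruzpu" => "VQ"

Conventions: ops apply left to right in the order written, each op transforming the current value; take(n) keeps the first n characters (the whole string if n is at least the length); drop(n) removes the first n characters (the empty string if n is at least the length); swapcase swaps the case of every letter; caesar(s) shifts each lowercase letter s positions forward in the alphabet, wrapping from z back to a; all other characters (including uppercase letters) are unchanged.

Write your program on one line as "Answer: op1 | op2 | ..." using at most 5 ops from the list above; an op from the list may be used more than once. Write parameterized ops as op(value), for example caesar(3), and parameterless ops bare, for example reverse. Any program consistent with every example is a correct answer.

reverse | caesar(1) | take(2) | swapcase

Check, running the answer program on each example:
  "tnxhkvjohav" -> "vahojvkhxnt" -> "wbipkwliyou" -> "wb" -> "WB"
  "fhwuphzqms" -> "smqzhpuwhf" -> "tnraiqvxig" -> "tn" -> "TN"
  "rfllazplwj" -> "jwlpzallfr" -> "kxmqabmmgs" -> "kx" -> "KX"
  "cggkxoznb" -> "bnzoxkggc" -> "coapylhhd" -> "co" -> "CO"
  "dcbgnruzpu" -> "upzurngbcd" -> "vqavsohcde" -> "vq" -> "VQ"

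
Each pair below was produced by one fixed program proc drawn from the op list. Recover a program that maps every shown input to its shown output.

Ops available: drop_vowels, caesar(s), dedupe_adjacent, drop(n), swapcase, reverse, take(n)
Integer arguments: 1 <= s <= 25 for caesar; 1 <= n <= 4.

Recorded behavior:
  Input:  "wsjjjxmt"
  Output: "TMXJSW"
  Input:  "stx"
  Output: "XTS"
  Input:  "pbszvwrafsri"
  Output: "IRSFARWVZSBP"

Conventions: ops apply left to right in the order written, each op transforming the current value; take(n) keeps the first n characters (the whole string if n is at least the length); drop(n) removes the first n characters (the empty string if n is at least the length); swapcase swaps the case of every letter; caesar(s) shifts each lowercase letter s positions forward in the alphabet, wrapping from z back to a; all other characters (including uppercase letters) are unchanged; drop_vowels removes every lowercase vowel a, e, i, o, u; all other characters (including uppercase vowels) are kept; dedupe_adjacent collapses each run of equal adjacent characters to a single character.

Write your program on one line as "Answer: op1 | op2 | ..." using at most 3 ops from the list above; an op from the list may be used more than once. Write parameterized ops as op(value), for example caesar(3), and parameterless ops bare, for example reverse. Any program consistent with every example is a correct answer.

swapcase | reverse | dedupe_adjacent

Check, running the answer program on each example:
  "wsjjjxmt" -> "WSJJJXMT" -> "TMXJJJSW" -> "TMXJSW"
  "stx" -> "STX" -> "XTS" -> "XTS"
  "pbszvwrafsri" -> "PBSZVWRAFSRI" -> "IRSFARWVZSBP" -> "IRSFARWVZSBP"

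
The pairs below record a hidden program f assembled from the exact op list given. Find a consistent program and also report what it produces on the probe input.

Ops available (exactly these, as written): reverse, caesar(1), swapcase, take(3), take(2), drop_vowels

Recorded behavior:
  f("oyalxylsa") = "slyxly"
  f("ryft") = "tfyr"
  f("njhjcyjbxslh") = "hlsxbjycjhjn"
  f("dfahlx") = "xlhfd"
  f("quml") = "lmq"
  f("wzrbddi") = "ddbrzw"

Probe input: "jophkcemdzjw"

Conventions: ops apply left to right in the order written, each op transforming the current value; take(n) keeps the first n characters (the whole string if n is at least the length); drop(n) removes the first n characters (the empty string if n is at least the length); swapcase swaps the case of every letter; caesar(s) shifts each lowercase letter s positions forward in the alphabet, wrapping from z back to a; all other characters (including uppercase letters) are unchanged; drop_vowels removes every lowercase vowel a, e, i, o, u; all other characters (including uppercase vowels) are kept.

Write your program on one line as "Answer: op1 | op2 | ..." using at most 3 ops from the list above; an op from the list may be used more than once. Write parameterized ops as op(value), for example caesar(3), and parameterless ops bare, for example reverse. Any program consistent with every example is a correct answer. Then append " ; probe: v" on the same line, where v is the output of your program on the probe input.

reverse | drop_vowels ; probe: "wjzdmckhpj"

Check, running the answer program on each example:
  "oyalxylsa" -> "aslyxlayo" -> "slyxly"
  "ryft" -> "tfyr" -> "tfyr"
  "njhjcyjbxslh" -> "hlsxbjycjhjn" -> "hlsxbjycjhjn"
  "dfahlx" -> "xlhafd" -> "xlhfd"
  "quml" -> "lmuq" -> "lmq"
  "wzrbddi" -> "iddbrzw" -> "ddbrzw"
  probe: "jophkcemdzjw" -> "wjzdmeckhpoj" -> "wjzdmckhpj"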